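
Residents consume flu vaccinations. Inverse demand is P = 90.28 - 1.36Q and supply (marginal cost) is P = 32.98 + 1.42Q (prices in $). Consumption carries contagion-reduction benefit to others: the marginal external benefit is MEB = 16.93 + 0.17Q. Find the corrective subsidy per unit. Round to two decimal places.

subsidy = $21.76 per unit

Social marginal benefit = demand + MEB = 107.21 - 1.19Q.
Set SMB = MC: 107.21 - 1.19Q = 32.98 + 1.42Q → Q* = 28.4406.
The Pigouvian subsidy equals MEB at Q*: 16.93 + 0.17×28.4406 = 21.7649.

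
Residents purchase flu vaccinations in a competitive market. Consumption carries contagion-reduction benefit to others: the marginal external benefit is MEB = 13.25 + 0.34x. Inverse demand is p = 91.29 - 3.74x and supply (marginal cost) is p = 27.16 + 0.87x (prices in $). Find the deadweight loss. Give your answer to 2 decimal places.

Market equilibrium (private): 27.16 + 0.87x = 91.29 - 3.74x → x_m = 13.9111.
Social marginal benefit = demand + MEB = 104.54 - 3.40x.
Set SMB = MC: 104.54 - 3.40x = 27.16 + 0.87x → x* = 18.1218.
The loss is the area between SMB and MC from x* to x_m; with linear curves that's a triangle of height MEB(x_m).
DWL = ½ × 4.2107 × 17.9798 = 37.8538.

DWL = $37.85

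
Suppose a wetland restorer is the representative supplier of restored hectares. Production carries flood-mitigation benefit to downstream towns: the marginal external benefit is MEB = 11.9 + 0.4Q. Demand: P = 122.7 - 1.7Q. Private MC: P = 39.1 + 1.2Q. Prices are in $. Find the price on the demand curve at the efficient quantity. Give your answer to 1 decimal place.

Social marginal cost = private MC − MEB = 27.2 + 0.8Q.
Set SMC = demand: 27.2 + 0.8Q = 122.7 - 1.7Q → Q* = 38.2000.
Consumer price on the demand curve at Q*: 122.7 − 1.7×38.2000 = 57.7600.

P = $57.8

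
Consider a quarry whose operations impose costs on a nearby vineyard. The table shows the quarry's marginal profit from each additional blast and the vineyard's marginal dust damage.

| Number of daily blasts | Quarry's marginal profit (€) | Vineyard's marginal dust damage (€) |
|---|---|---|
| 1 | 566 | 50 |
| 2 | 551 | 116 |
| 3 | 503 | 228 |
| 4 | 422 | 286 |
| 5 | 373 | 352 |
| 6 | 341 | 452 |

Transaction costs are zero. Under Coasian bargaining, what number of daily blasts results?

5

Bargaining reaches the level where marginal profit last exceeds marginal dust damage.
That holds through level 5 (373 ≥ 352) but not at 6 (341 < 452).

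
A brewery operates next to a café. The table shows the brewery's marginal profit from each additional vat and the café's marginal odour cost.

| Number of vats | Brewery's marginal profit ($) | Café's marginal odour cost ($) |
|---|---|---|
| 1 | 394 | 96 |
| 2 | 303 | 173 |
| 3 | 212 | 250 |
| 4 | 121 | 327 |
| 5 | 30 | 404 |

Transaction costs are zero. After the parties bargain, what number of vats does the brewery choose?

Bargaining reaches the level where marginal profit last exceeds marginal odour cost.
That holds through level 2 (303 ≥ 173) but not at 3 (212 < 250).

2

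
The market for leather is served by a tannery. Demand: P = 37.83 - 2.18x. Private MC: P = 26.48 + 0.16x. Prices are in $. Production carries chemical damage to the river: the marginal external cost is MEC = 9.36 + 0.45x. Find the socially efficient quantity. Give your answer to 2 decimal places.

x* = 0.71

Social marginal cost = private MC + MEC = 35.84 + 0.61x.
Set SMC = demand: 35.84 + 0.61x = 37.83 - 2.18x → x* = 0.7133.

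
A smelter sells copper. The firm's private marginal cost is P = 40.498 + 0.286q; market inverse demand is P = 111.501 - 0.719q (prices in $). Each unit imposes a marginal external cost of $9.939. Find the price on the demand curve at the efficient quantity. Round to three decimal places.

P = $67.814

Social marginal cost = private MC + MEC = 50.437 + 0.286q.
Set SMC = demand: 50.437 + 0.286q = 111.501 - 0.719q → q* = 60.7602.
Consumer price on the demand curve at q*: 111.501 − 0.719×60.7602 = 67.8144.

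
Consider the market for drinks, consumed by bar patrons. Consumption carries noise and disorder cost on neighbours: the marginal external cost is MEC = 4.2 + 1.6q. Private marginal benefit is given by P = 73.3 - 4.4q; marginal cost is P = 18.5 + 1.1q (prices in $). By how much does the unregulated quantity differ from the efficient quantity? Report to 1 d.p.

Market equilibrium (private): 18.5 + 1.1q = 73.3 - 4.4q → q_m = 9.9636.
Social marginal benefit = demand − MEC = 69.1 - 6.0q.
Set SMB = MC: 69.1 - 6.0q = 18.5 + 1.1q → q* = 7.1268.
Gap = |9.9636 − 7.1268| = 2.8368.

2.8 units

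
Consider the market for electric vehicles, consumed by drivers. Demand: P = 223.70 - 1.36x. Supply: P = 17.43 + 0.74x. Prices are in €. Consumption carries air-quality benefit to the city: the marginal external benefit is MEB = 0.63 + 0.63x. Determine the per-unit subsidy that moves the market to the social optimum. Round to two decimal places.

Social marginal benefit = demand + MEB = 224.33 - 0.73x.
Set SMB = MC: 224.33 - 0.73x = 17.43 + 0.74x → x* = 140.7483.
The Pigouvian subsidy equals MEB at x*: 0.63 + 0.63×140.7483 = 89.3014.

subsidy = €89.30 per unit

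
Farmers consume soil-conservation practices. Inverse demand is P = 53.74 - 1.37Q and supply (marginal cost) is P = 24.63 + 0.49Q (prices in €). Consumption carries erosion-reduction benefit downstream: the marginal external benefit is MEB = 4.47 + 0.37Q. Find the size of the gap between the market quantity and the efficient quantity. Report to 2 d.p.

6.89 units

Market equilibrium (private): 24.63 + 0.49Q = 53.74 - 1.37Q → Q_m = 15.6505.
Social marginal benefit = demand + MEB = 58.21 - Q.
Set SMB = MC: 58.21 - Q = 24.63 + 0.49Q → Q* = 22.5369.
Gap = |15.6505 − 22.5369| = 6.8864.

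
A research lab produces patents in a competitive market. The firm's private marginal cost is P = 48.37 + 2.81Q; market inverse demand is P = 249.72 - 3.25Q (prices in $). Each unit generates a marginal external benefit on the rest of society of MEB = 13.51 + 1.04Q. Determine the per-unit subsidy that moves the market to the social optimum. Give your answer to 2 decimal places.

Social marginal cost = private MC − MEB = 34.86 + 1.77Q.
Set SMC = demand: 34.86 + 1.77Q = 249.72 - 3.25Q → Q* = 42.8008.
The Pigouvian subsidy equals MEB at Q*: 13.51 + 1.04×42.8008 = 58.0228.

subsidy = $58.02 per unit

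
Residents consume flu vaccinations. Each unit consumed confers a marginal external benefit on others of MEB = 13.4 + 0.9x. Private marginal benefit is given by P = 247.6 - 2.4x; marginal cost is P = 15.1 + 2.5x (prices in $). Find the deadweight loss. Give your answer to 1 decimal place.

Market equilibrium (private): 15.1 + 2.5x = 247.6 - 2.4x → x_m = 47.4490.
Social marginal benefit = demand + MEB = 261.0 - 1.5x.
Set SMB = MC: 261.0 - 1.5x = 15.1 + 2.5x → x* = 61.4750.
Between x* and x_m the wedge SMB − MC runs linearly from 0 to MEB(x_m), so the loss is a triangle.
DWL = ½ × 14.0260 × 56.1041 = 393.4581.

DWL = $393.5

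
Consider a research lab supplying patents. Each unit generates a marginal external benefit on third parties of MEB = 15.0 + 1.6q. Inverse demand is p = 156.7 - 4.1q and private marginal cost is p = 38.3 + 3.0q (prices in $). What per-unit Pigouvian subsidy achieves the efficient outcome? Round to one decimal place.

subsidy = $53.8 per unit

Social marginal cost = private MC − MEB = 23.3 + 1.4q.
Set SMC = demand: 23.3 + 1.4q = 156.7 - 4.1q → q* = 24.2545.
The Pigouvian subsidy equals MEB at q*: 15.0 + 1.6×24.2545 = 53.8072.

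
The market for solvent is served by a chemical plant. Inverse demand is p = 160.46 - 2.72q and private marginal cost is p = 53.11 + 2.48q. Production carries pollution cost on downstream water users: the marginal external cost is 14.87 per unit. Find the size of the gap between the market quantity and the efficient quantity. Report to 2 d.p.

2.86 units

Market equilibrium (private): 53.11 + 2.48q = 160.46 - 2.72q → q_m = 20.6442.
Social marginal cost = private MC + MEC = 67.98 + 2.48q.
Set SMC = demand: 67.98 + 2.48q = 160.46 - 2.72q → q* = 17.7846.
Gap = |20.6442 − 17.7846| = 2.8596.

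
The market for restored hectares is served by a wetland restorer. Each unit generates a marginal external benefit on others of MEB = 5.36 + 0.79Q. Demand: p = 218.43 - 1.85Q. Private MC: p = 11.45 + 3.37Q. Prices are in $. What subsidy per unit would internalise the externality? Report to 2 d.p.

subsidy = $43.23 per unit

Social marginal cost = private MC − MEB = 6.09 + 2.58Q.
Set SMC = demand: 6.09 + 2.58Q = 218.43 - 1.85Q → Q* = 47.9323.
The Pigouvian subsidy equals MEB at Q*: 5.36 + 0.79×47.9323 = 43.2265.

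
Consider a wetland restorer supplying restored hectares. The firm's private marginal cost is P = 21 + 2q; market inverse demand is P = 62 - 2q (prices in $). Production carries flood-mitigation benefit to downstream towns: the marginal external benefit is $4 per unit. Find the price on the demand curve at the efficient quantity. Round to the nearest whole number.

P = $40

Social marginal cost = private MC − MEB = 17 + 2q.
Set SMC = demand: 17 + 2q = 62 - 2q → q* = 11.2500.
Consumer price on the demand curve at q*: 62 − 2×11.2500 = 39.5000.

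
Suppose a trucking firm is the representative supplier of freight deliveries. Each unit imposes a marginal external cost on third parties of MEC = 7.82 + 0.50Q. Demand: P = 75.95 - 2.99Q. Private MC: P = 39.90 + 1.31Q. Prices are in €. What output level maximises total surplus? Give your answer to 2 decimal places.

Q* = 5.88

Social marginal cost = private MC + MEC = 47.72 + 1.81Q.
Set SMC = demand: 47.72 + 1.81Q = 75.95 - 2.99Q → Q* = 5.8813.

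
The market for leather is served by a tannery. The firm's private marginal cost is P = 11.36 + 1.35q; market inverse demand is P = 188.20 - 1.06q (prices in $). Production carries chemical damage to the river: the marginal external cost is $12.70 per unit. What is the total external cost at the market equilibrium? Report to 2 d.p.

Market equilibrium (private): 11.36 + 1.35q = 188.20 - 1.06q → q_m = 73.3776.
Total external cost = MEC × q_m = 12.70 × 73.3776 = 931.8955.

$931.90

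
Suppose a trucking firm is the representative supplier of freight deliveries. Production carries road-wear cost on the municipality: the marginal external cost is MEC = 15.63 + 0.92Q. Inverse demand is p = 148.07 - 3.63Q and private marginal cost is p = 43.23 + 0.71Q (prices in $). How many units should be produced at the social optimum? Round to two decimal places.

Q* = 16.96

Social marginal cost = private MC + MEC = 58.86 + 1.63Q.
Set SMC = demand: 58.86 + 1.63Q = 148.07 - 3.63Q → Q* = 16.9601.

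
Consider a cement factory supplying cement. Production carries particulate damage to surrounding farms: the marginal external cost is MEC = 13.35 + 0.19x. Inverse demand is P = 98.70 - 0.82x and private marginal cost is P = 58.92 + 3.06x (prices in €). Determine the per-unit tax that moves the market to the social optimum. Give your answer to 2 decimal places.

tax = €14.58 per unit

Social marginal cost = private MC + MEC = 72.27 + 3.25x.
Set SMC = demand: 72.27 + 3.25x = 98.70 - 0.82x → x* = 6.4939.
The Pigouvian tax equals MEC at x*: 13.35 + 0.19×6.4939 = 14.5838.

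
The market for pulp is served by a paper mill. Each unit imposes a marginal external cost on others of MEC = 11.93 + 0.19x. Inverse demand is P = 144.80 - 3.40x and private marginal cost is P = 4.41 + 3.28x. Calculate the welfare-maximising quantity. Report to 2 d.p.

x* = 18.70

Social marginal cost = private MC + MEC = 16.34 + 3.47x.
Set SMC = demand: 16.34 + 3.47x = 144.80 - 3.40x → x* = 18.6987.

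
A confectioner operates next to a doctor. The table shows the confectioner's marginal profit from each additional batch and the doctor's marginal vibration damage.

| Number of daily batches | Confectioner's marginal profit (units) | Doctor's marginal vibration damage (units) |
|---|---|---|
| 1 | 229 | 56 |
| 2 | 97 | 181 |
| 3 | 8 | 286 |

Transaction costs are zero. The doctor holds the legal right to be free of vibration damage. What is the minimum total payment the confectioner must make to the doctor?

Efficient level: marginal profit ≥ marginal vibration damage through level 1, so k* = 1.
With the doctor holding the right, the confectioner must at least compensate total damage at k*: 56 = 56.

56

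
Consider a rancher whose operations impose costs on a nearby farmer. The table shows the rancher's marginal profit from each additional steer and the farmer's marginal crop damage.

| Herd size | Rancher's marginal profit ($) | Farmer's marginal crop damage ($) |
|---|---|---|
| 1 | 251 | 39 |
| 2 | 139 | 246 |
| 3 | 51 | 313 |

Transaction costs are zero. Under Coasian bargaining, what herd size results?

1

Bargaining reaches the level where marginal profit last exceeds marginal crop damage.
That holds through level 1 (251 ≥ 39) but not at 2 (139 < 246).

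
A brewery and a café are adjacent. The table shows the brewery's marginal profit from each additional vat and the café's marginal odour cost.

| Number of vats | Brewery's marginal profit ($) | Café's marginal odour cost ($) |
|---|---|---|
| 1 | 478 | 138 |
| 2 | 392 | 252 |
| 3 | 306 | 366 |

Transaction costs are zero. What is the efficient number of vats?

Bargaining reaches the level where marginal profit last exceeds marginal odour cost.
That holds through level 2 (392 ≥ 252) but not at 3 (306 < 366).

2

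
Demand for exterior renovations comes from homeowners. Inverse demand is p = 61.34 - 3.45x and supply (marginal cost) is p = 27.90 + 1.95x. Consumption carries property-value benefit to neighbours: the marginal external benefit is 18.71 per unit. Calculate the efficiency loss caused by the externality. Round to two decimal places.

Market equilibrium (private): 27.90 + 1.95x = 61.34 - 3.45x → x_m = 6.1926.
Social marginal benefit = demand + MEB = 80.05 - 3.45x.
Set SMB = MC: 80.05 - 3.45x = 27.90 + 1.95x → x* = 9.6574.
The loss is the area between SMB and MC from x* to x_m; with linear curves that's a triangle of height MEB(x_m).
DWL = ½ × 3.4648 × 18.7100 = 32.4132.

DWL = 32.41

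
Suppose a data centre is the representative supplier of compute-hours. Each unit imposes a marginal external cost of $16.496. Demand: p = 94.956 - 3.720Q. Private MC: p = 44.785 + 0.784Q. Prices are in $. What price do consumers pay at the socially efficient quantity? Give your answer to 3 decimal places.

Social marginal cost = private MC + MEC = 61.281 + 0.784Q.
Set SMC = demand: 61.281 + 0.784Q = 94.956 - 3.720Q → Q* = 7.4767.
Consumer price on the demand curve at Q*: 94.956 − 3.720×7.4767 = 67.1427.

P = $67.143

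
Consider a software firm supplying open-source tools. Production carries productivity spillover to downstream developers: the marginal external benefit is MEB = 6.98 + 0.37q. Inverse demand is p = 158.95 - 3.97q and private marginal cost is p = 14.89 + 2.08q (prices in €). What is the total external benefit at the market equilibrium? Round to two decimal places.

Market equilibrium (private): 14.89 + 2.08q = 158.95 - 3.97q → q_m = 23.8116.
Total external benefit = ∫₀^{q_m} (6.98 + 0.37q) dq = 6.98×23.8116 + ½×0.37×23.8116² = 271.0985.

€271.10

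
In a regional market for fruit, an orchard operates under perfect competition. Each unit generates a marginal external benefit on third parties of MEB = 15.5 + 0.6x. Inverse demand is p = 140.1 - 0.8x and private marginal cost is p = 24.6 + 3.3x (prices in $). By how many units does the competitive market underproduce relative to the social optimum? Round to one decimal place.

Market equilibrium (private): 24.6 + 3.3x = 140.1 - 0.8x → x_m = 28.1707.
Social marginal cost = private MC − MEB = 9.1 + 2.7x.
Set SMC = demand: 9.1 + 2.7x = 140.1 - 0.8x → x* = 37.4286.
Gap = |28.1707 − 37.4286| = 9.2579.

9.3 units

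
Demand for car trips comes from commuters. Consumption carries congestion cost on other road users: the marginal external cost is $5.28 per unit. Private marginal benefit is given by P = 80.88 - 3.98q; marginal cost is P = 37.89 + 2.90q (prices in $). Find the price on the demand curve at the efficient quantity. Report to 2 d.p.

P = $59.07

Social marginal benefit = demand − MEC = 75.60 - 3.98q.
Set SMB = MC: 75.60 - 3.98q = 37.89 + 2.90q → q* = 5.4811.
Consumer price on the demand curve at q*: 80.88 − 3.98×5.4811 = 59.0652.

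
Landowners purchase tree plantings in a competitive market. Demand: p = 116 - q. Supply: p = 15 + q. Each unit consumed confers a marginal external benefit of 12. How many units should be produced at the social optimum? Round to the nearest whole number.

q* = 57

Social marginal benefit = demand + MEB = 128 - q.
Set SMB = MC: 128 - q = 15 + q → q* = 56.5000.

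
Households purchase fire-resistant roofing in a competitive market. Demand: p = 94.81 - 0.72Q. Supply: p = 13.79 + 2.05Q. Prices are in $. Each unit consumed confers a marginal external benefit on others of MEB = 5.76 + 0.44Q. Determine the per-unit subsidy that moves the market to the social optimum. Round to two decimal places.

subsidy = $22.15 per unit

Social marginal benefit = demand + MEB = 100.57 - 0.28Q.
Set SMB = MC: 100.57 - 0.28Q = 13.79 + 2.05Q → Q* = 37.2446.
The Pigouvian subsidy equals MEB at Q*: 5.76 + 0.44×37.2446 = 22.1476.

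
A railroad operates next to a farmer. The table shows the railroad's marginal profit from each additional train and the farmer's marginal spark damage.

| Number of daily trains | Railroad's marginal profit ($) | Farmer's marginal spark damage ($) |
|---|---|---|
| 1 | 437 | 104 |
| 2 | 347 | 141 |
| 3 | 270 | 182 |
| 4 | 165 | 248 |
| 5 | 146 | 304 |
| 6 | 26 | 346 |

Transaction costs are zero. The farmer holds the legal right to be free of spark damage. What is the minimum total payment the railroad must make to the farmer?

Efficient level: marginal profit ≥ marginal spark damage through level 3, so k* = 3.
With the farmer holding the right, the railroad must at least compensate total damage at k*: 104 + 141 + 182 = 427.

$427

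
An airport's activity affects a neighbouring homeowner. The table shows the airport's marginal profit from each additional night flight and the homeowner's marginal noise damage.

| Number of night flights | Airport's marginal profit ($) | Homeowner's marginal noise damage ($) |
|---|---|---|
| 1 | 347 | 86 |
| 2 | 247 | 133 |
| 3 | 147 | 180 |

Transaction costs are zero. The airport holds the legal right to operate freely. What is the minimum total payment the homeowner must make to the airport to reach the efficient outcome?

Left alone the airport would choose level 3 (marginal profit stays positive).
Efficient level: k* = 2 (marginal profit ≥ marginal noise damage through 2).
The homeowner must at least cover the airport's forgone profit from cutting 3→2: 147 = 147.

$147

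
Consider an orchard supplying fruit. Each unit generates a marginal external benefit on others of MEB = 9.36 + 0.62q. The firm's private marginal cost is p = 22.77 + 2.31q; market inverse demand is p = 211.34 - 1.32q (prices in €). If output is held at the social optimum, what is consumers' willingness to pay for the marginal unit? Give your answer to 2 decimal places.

Social marginal cost = private MC − MEB = 13.41 + 1.69q.
Set SMC = demand: 13.41 + 1.69q = 211.34 - 1.32q → q* = 65.7575.
Consumer price on the demand curve at q*: 211.34 − 1.32×65.7575 = 124.5401.

P = €124.54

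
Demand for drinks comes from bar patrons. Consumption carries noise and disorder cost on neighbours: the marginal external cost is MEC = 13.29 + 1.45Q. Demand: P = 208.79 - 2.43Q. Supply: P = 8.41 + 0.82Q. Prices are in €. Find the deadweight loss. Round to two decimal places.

DWL = €1121.84

Market equilibrium (private): 8.41 + 0.82Q = 208.79 - 2.43Q → Q_m = 61.6554.
Social marginal benefit = demand − MEC = 195.50 - 3.88Q.
Set SMB = MC: 195.50 - 3.88Q = 8.41 + 0.82Q → Q* = 39.8064.
Height of the DWL triangle at Q_m is MC(Q_m) − SMB(Q_m) = MEC(Q_m) = 102.6903.
DWL = ½ × 21.8490 × 102.6903 = 1121.8402.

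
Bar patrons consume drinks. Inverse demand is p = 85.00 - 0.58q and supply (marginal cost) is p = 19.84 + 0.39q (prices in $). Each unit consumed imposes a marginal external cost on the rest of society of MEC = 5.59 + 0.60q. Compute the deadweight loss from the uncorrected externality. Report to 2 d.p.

Market equilibrium (private): 19.84 + 0.39q = 85.00 - 0.58q → q_m = 67.1753.
Social marginal benefit = demand − MEC = 79.41 - 1.18q.
Set SMB = MC: 79.41 - 1.18q = 19.84 + 0.39q → q* = 37.9427.
Height of the DWL triangle at q_m is MC(q_m) − SMB(q_m) = MEC(q_m) = 45.8952.
DWL = ½ × 29.2326 × 45.8952 = 670.8180.

DWL = $670.82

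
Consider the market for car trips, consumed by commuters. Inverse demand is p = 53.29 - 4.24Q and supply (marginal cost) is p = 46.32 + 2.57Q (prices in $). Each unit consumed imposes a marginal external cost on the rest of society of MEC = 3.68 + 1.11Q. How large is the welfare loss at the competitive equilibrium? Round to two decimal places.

Market equilibrium (private): 46.32 + 2.57Q = 53.29 - 4.24Q → Q_m = 1.0235.
Social marginal benefit = demand − MEC = 49.61 - 5.35Q.
Set SMB = MC: 49.61 - 5.35Q = 46.32 + 2.57Q → Q* = 0.4154.
The loss is the area between SMB and MC from Q* to Q_m; with linear curves that's a triangle of height MEC(Q_m).
DWL = ½ × 0.6081 × 4.8161 = 1.4643.

DWL = $1.46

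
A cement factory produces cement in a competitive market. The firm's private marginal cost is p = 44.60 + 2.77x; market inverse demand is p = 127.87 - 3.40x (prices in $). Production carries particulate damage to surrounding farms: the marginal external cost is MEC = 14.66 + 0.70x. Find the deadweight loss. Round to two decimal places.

DWL = $42.30

Market equilibrium (private): 44.60 + 2.77x = 127.87 - 3.40x → x_m = 13.4959.
Social marginal cost = private MC + MEC = 59.26 + 3.47x.
Set SMC = demand: 59.26 + 3.47x = 127.87 - 3.40x → x* = 9.9869.
Height of the DWL triangle at x_m is SMC(x_m) − demand(x_m) = MEC(x_m) = 24.1072.
DWL = ½ × 3.5090 × 24.1072 = 42.2961.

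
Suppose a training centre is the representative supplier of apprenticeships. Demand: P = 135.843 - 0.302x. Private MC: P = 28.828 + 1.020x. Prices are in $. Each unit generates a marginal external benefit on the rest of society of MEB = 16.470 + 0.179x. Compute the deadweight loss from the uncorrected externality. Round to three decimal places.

DWL = $419.299

Market equilibrium (private): 28.828 + 1.020x = 135.843 - 0.302x → x_m = 80.9493.
Social marginal cost = private MC − MEB = 12.358 + 0.841x.
Set SMC = demand: 12.358 + 0.841x = 135.843 - 0.302x → x* = 108.0359.
Height of the DWL triangle at x_m is demand(x_m) − SMC(x_m) = MEB(x_m) = 30.9599.
DWL = ½ × 27.0866 × 30.9599 = 419.2992.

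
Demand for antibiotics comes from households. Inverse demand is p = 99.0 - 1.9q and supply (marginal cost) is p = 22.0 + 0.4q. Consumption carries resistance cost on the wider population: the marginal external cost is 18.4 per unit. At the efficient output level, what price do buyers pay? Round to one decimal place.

Social marginal benefit = demand − MEC = 80.6 - 1.9q.
Set SMB = MC: 80.6 - 1.9q = 22.0 + 0.4q → q* = 25.4783.
Consumer price on the demand curve at q*: 99.0 − 1.9×25.4783 = 50.5912.

P = 50.6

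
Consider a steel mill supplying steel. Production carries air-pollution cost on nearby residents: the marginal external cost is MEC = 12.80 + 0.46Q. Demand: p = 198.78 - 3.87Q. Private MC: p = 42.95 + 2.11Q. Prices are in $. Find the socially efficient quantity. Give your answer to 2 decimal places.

Q* = 22.21

Social marginal cost = private MC + MEC = 55.75 + 2.57Q.
Set SMC = demand: 55.75 + 2.57Q = 198.78 - 3.87Q → Q* = 22.2096.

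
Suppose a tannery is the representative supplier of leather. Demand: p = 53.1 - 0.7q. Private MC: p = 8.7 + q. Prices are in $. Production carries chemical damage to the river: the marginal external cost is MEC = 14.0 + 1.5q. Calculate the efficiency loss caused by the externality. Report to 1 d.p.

DWL = $441.8

Market equilibrium (private): 8.7 + q = 53.1 - 0.7q → q_m = 26.1176.
Social marginal cost = private MC + MEC = 22.7 + 2.5q.
Set SMC = demand: 22.7 + 2.5q = 53.1 - 0.7q → q* = 9.5000.
Between q* and q_m the wedge SMC − demand runs linearly from 0 to MEC(q_m), so the loss is a triangle.
DWL = ½ × 16.6176 × 53.1765 = 441.8329.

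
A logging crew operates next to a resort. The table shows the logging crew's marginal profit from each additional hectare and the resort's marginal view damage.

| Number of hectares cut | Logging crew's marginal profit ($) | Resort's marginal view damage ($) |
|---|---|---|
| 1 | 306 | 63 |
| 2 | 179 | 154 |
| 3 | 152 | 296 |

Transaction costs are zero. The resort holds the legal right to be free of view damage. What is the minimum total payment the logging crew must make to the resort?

Efficient level: marginal profit ≥ marginal view damage through level 2, so k* = 2.
With the resort holding the right, the logging crew must at least compensate total damage at k*: 63 + 154 = 217.

$217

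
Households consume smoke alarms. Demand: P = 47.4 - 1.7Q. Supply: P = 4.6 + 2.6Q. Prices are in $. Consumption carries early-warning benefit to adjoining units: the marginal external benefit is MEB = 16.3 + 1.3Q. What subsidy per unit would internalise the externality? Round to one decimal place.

Social marginal benefit = demand + MEB = 63.7 - 0.4Q.
Set SMB = MC: 63.7 - 0.4Q = 4.6 + 2.6Q → Q* = 19.7000.
The Pigouvian subsidy equals MEB at Q*: 16.3 + 1.3×19.7000 = 41.9100.

subsidy = $41.9 per unit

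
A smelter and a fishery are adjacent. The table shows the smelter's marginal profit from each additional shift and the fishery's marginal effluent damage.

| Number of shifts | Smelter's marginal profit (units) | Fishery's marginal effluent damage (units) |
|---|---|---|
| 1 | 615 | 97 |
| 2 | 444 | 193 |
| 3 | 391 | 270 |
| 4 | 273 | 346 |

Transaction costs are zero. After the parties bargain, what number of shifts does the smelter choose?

3

Bargaining reaches the level where marginal profit last exceeds marginal effluent damage.
That holds through level 3 (391 ≥ 270) but not at 4 (273 < 346).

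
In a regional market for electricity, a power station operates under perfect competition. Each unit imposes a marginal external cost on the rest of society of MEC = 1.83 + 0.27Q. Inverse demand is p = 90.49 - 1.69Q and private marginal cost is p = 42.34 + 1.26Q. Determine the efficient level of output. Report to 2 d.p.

Q* = 14.39

Social marginal cost = private MC + MEC = 44.17 + 1.53Q.
Set SMC = demand: 44.17 + 1.53Q = 90.49 - 1.69Q → Q* = 14.3851.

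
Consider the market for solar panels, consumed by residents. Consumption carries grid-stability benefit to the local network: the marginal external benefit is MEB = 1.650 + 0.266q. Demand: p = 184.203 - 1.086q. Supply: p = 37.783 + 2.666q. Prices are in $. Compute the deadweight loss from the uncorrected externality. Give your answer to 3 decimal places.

DWL = $20.759

Market equilibrium (private): 37.783 + 2.666q = 184.203 - 1.086q → q_m = 39.0245.
Social marginal benefit = demand + MEB = 185.853 - 0.820q.
Set SMB = MC: 185.853 - 0.820q = 37.783 + 2.666q → q* = 42.4756.
The loss is the area between SMB and MC from q* to q_m; with linear curves that's a triangle of height MEB(q_m).
DWL = ½ × 3.4511 × 12.0305 = 20.7592.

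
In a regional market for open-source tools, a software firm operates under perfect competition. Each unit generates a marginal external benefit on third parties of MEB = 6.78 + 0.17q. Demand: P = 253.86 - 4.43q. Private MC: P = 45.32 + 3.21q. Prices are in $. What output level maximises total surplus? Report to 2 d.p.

q* = 28.82

Social marginal cost = private MC − MEB = 38.54 + 3.04q.
Set SMC = demand: 38.54 + 3.04q = 253.86 - 4.43q → q* = 28.8246.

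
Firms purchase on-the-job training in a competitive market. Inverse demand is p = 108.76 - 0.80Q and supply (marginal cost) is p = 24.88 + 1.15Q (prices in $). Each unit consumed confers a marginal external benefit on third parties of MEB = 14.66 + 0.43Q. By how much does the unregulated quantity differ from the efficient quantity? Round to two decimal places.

Market equilibrium (private): 24.88 + 1.15Q = 108.76 - 0.80Q → Q_m = 43.0154.
Social marginal benefit = demand + MEB = 123.42 - 0.37Q.
Set SMB = MC: 123.42 - 0.37Q = 24.88 + 1.15Q → Q* = 64.8289.
Gap = |43.0154 − 64.8289| = 21.8135.

21.81 units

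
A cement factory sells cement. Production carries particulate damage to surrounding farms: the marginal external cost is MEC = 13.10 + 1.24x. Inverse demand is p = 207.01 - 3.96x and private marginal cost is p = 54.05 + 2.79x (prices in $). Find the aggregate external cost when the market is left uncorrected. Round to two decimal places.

Market equilibrium (private): 54.05 + 2.79x = 207.01 - 3.96x → x_m = 22.6607.
Total external cost = ∫₀^{x_m} (13.10 + 1.24x) dx = 13.10×22.6607 + ½×1.24×22.6607² = 615.2297.

$615.23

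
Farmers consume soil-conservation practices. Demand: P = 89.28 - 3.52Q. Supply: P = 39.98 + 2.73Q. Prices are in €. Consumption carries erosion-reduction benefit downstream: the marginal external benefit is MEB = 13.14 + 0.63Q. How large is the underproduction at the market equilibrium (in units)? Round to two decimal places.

Market equilibrium (private): 39.98 + 2.73Q = 89.28 - 3.52Q → Q_m = 7.8880.
Social marginal benefit = demand + MEB = 102.42 - 2.89Q.
Set SMB = MC: 102.42 - 2.89Q = 39.98 + 2.73Q → Q* = 11.1103.
Gap = |7.8880 − 11.1103| = 3.2223.

3.22 units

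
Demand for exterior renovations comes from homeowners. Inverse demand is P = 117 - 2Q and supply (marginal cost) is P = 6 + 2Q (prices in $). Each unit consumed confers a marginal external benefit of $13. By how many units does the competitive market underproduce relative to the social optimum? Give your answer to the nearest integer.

Market equilibrium (private): 6 + 2Q = 117 - 2Q → Q_m = 27.7500.
Social marginal benefit = demand + MEB = 130 - 2Q.
Set SMB = MC: 130 - 2Q = 6 + 2Q → Q* = 31.0000.
Gap = |27.7500 − 31.0000| = 3.2500.

3 units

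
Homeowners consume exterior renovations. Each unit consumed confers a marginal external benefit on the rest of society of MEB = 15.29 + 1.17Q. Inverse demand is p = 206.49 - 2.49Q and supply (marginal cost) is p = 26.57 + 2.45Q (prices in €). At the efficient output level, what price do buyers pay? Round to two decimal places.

Social marginal benefit = demand + MEB = 221.78 - 1.32Q.
Set SMB = MC: 221.78 - 1.32Q = 26.57 + 2.45Q → Q* = 51.7798.
Consumer price on the demand curve at Q*: 206.49 − 2.49×51.7798 = 77.5583.

P = €77.56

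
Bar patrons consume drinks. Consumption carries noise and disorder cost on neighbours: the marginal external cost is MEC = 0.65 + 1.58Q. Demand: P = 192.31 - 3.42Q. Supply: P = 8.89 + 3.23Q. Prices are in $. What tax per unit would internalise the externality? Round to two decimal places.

Social marginal benefit = demand − MEC = 191.66 - 5.00Q.
Set SMB = MC: 191.66 - 5.00Q = 8.89 + 3.23Q → Q* = 22.2078.
The Pigouvian tax equals MEC at Q*: 0.65 + 1.58×22.2078 = 35.7383.

tax = $35.74 per unit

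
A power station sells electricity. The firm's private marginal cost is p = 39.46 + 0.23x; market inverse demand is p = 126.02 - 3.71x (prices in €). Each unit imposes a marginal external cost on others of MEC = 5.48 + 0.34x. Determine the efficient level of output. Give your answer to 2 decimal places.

Social marginal cost = private MC + MEC = 44.94 + 0.57x.
Set SMC = demand: 44.94 + 0.57x = 126.02 - 3.71x → x* = 18.9439.

x* = 18.94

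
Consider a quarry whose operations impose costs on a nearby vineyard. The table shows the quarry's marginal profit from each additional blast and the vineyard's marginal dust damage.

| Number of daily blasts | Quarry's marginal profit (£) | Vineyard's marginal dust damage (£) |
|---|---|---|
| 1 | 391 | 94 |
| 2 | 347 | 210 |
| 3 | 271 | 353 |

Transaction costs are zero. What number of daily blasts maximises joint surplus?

2

Bargaining reaches the level where marginal profit last exceeds marginal dust damage.
That holds through level 2 (347 ≥ 210) but not at 3 (271 < 353).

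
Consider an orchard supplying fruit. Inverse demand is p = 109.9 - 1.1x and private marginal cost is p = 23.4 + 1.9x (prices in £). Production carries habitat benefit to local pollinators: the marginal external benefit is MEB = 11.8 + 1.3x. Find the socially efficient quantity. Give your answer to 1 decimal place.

Social marginal cost = private MC − MEB = 11.6 + 0.6x.
Set SMC = demand: 11.6 + 0.6x = 109.9 - 1.1x → x* = 57.8235.

x* = 57.8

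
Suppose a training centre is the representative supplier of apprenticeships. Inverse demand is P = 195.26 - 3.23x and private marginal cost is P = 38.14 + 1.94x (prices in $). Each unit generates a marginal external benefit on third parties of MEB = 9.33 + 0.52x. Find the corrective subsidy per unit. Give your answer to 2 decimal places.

subsidy = $27.94 per unit

Social marginal cost = private MC − MEB = 28.81 + 1.42x.
Set SMC = demand: 28.81 + 1.42x = 195.26 - 3.23x → x* = 35.7957.
The Pigouvian subsidy equals MEB at x*: 9.33 + 0.52×35.7957 = 27.9438.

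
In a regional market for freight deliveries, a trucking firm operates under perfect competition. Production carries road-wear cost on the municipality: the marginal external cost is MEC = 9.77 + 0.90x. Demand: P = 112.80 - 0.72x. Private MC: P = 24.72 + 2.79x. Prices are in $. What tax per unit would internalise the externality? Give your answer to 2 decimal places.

tax = $25.75 per unit

Social marginal cost = private MC + MEC = 34.49 + 3.69x.
Set SMC = demand: 34.49 + 3.69x = 112.80 - 0.72x → x* = 17.7574.
The Pigouvian tax equals MEC at x*: 9.77 + 0.90×17.7574 = 25.7517.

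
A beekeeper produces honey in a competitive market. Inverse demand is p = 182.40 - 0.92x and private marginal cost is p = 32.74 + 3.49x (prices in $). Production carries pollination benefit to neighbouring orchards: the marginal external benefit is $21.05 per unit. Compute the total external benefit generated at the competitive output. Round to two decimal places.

$714.36

Market equilibrium (private): 32.74 + 3.49x = 182.40 - 0.92x → x_m = 33.9365.
Total external benefit = MEB × x_m = 21.05 × 33.9365 = 714.3633.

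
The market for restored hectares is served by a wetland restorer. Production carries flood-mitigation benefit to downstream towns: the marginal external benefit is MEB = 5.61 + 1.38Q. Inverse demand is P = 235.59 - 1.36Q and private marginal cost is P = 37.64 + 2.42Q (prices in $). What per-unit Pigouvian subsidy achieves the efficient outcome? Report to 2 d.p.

Social marginal cost = private MC − MEB = 32.03 + 1.04Q.
Set SMC = demand: 32.03 + 1.04Q = 235.59 - 1.36Q → Q* = 84.8167.
The Pigouvian subsidy equals MEB at Q*: 5.61 + 1.38×84.8167 = 122.6570.

subsidy = $122.66 per unit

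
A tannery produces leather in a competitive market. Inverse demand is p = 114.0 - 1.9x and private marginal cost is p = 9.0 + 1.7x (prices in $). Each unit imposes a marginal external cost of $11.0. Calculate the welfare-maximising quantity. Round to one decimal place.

x* = 26.1

Social marginal cost = private MC + MEC = 20.0 + 1.7x.
Set SMC = demand: 20.0 + 1.7x = 114.0 - 1.9x → x* = 26.1111.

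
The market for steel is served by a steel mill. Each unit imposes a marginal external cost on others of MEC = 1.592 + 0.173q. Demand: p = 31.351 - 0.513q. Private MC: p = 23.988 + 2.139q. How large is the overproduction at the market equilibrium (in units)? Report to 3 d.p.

Market equilibrium (private): 23.988 + 2.139q = 31.351 - 0.513q → q_m = 2.7764.
Social marginal cost = private MC + MEC = 25.580 + 2.312q.
Set SMC = demand: 25.580 + 2.312q = 31.351 - 0.513q → q* = 2.0428.
Gap = |2.7764 − 2.0428| = 0.7336.

0.734 units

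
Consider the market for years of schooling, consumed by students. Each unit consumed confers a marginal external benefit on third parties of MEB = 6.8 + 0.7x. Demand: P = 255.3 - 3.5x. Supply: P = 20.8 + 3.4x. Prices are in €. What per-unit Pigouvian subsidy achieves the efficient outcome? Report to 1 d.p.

Social marginal benefit = demand + MEB = 262.1 - 2.8x.
Set SMB = MC: 262.1 - 2.8x = 20.8 + 3.4x → x* = 38.9194.
The Pigouvian subsidy equals MEB at x*: 6.8 + 0.7×38.9194 = 34.0436.

subsidy = €34.0 per unit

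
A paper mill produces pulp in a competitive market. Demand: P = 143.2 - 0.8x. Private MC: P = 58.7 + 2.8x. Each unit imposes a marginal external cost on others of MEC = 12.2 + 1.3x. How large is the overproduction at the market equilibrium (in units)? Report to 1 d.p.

Market equilibrium (private): 58.7 + 2.8x = 143.2 - 0.8x → x_m = 23.4722.
Social marginal cost = private MC + MEC = 70.9 + 4.1x.
Set SMC = demand: 70.9 + 4.1x = 143.2 - 0.8x → x* = 14.7551.
Gap = |23.4722 − 14.7551| = 8.7171.

8.7 units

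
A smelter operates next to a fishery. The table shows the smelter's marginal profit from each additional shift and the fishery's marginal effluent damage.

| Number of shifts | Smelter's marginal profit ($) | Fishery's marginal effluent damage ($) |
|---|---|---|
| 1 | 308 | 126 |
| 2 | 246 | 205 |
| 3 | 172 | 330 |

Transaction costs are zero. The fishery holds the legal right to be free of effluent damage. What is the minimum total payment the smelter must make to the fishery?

Efficient level: marginal profit ≥ marginal effluent damage through level 2, so k* = 2.
With the fishery holding the right, the smelter must at least compensate total damage at k*: 126 + 205 = 331.

$331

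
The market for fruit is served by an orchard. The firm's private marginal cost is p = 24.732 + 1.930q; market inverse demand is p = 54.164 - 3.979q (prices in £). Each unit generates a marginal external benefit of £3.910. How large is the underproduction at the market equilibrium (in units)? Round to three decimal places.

Market equilibrium (private): 24.732 + 1.930q = 54.164 - 3.979q → q_m = 4.9809.
Social marginal cost = private MC − MEB = 20.822 + 1.930q.
Set SMC = demand: 20.822 + 1.930q = 54.164 - 3.979q → q* = 5.6426.
Gap = |4.9809 − 5.6426| = 0.6617.

0.662 units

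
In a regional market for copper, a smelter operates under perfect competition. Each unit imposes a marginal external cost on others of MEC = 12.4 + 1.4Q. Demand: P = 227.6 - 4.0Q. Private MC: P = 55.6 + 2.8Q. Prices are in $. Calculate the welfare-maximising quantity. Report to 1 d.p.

Q* = 19.5

Social marginal cost = private MC + MEC = 68.0 + 4.2Q.
Set SMC = demand: 68.0 + 4.2Q = 227.6 - 4.0Q → Q* = 19.4634.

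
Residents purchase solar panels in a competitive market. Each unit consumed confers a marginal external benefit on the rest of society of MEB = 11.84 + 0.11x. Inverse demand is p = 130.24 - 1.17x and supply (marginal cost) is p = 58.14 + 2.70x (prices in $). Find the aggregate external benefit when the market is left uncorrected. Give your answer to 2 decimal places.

Market equilibrium (private): 58.14 + 2.70x = 130.24 - 1.17x → x_m = 18.6305.
Total external benefit = ∫₀^{x_m} (11.84 + 0.11x) dx = 11.84×18.6305 + ½×0.11×18.6305² = 239.6754.

$239.68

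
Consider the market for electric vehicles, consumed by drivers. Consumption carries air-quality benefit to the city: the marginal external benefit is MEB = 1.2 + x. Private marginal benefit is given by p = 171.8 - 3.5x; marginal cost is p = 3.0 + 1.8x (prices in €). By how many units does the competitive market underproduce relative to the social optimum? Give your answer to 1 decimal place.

Market equilibrium (private): 3.0 + 1.8x = 171.8 - 3.5x → x_m = 31.8491.
Social marginal benefit = demand + MEB = 173.0 - 2.5x.
Set SMB = MC: 173.0 - 2.5x = 3.0 + 1.8x → x* = 39.5349.
Gap = |31.8491 − 39.5349| = 7.6858.

7.7 units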